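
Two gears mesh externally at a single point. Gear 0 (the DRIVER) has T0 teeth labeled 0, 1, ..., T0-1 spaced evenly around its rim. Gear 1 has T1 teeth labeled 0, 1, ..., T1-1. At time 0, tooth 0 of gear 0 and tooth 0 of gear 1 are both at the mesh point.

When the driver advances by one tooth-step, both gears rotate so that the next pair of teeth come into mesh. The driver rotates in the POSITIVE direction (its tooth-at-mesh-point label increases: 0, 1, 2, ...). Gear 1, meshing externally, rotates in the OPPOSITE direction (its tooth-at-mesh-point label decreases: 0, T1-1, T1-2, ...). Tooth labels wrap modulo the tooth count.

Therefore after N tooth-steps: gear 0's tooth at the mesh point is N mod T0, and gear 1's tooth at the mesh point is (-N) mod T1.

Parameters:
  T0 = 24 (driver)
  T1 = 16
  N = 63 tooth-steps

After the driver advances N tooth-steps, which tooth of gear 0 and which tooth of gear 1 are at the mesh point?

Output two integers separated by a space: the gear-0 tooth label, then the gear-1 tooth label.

Answer: 15 1

Derivation:
Gear 0 (driver, T0=24): tooth at mesh = N mod T0
  63 = 2 * 24 + 15, so 63 mod 24 = 15
  gear 0 tooth = 15
Gear 1 (driven, T1=16): tooth at mesh = (-N) mod T1
  63 = 3 * 16 + 15, so 63 mod 16 = 15
  (-63) mod 16 = (-15) mod 16 = 16 - 15 = 1
Mesh after 63 steps: gear-0 tooth 15 meets gear-1 tooth 1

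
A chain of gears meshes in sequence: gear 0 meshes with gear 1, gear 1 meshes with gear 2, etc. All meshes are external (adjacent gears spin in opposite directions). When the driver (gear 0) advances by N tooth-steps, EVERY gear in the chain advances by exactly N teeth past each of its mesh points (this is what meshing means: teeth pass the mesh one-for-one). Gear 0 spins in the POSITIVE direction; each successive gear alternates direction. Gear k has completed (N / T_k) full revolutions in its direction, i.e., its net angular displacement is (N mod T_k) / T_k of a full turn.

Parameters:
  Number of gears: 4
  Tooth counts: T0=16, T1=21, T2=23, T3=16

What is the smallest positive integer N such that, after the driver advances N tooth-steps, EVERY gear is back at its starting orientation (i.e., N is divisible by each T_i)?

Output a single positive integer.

Gear k returns to start when N is a multiple of T_k.
All gears at start simultaneously when N is a common multiple of [16, 21, 23, 16]; the smallest such N is lcm(16, 21, 23, 16).
Start: lcm = T0 = 16
Fold in T1=21: gcd(16, 21) = 1; lcm(16, 21) = 16 * 21 / 1 = 336 / 1 = 336
Fold in T2=23: gcd(336, 23) = 1; lcm(336, 23) = 336 * 23 / 1 = 7728 / 1 = 7728
Fold in T3=16: gcd(7728, 16) = 16; lcm(7728, 16) = 7728 * 16 / 16 = 123648 / 16 = 7728
Full cycle length = 7728

Answer: 7728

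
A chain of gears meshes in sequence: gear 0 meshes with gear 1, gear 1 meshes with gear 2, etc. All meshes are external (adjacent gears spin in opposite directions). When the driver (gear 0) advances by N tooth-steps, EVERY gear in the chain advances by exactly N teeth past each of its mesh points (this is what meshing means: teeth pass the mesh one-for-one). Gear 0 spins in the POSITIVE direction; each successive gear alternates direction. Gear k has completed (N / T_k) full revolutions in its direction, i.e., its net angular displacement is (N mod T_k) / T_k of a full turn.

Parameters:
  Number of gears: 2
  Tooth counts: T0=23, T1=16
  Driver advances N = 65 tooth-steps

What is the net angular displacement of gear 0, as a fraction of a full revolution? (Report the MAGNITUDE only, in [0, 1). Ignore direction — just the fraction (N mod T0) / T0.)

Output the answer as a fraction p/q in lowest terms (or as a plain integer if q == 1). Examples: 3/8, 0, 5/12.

Answer: 19/23

Derivation:
Chain of 2 gears, tooth counts: [23, 16]
  gear 0: T0=23, direction=positive, advance = 65 mod 23 = 19 teeth = 19/23 turn
  gear 1: T1=16, direction=negative, advance = 65 mod 16 = 1 teeth = 1/16 turn
Gear 0: 65 mod 23 = 19
Fraction = 19 / 23 = 19/23 (gcd(19,23)=1) = 19/23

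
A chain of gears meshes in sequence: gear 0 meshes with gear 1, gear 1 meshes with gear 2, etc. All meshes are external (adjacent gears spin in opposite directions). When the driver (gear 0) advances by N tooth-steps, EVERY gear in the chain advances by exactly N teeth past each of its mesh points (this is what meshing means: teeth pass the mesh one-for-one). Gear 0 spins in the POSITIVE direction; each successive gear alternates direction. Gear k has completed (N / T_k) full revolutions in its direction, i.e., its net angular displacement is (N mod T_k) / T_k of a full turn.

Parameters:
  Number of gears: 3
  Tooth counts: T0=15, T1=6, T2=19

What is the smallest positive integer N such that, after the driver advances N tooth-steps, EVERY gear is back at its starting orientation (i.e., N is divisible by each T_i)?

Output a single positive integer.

Answer: 570

Derivation:
Gear k returns to start when N is a multiple of T_k.
All gears at start simultaneously when N is a common multiple of [15, 6, 19]; the smallest such N is lcm(15, 6, 19).
Start: lcm = T0 = 15
Fold in T1=6: gcd(15, 6) = 3; lcm(15, 6) = 15 * 6 / 3 = 90 / 3 = 30
Fold in T2=19: gcd(30, 19) = 1; lcm(30, 19) = 30 * 19 / 1 = 570 / 1 = 570
Full cycle length = 570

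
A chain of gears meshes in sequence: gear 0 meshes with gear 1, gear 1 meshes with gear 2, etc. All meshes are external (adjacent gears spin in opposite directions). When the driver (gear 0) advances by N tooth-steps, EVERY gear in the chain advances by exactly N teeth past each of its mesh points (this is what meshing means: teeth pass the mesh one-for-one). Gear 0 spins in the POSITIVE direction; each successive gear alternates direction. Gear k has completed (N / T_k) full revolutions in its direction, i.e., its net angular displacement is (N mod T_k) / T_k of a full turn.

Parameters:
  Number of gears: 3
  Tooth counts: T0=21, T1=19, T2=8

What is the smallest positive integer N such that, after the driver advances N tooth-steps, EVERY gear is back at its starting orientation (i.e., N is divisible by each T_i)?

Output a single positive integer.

Answer: 3192

Derivation:
Gear k returns to start when N is a multiple of T_k.
All gears at start simultaneously when N is a common multiple of [21, 19, 8]; the smallest such N is lcm(21, 19, 8).
Start: lcm = T0 = 21
Fold in T1=19: gcd(21, 19) = 1; lcm(21, 19) = 21 * 19 / 1 = 399 / 1 = 399
Fold in T2=8: gcd(399, 8) = 1; lcm(399, 8) = 399 * 8 / 1 = 3192 / 1 = 3192
Full cycle length = 3192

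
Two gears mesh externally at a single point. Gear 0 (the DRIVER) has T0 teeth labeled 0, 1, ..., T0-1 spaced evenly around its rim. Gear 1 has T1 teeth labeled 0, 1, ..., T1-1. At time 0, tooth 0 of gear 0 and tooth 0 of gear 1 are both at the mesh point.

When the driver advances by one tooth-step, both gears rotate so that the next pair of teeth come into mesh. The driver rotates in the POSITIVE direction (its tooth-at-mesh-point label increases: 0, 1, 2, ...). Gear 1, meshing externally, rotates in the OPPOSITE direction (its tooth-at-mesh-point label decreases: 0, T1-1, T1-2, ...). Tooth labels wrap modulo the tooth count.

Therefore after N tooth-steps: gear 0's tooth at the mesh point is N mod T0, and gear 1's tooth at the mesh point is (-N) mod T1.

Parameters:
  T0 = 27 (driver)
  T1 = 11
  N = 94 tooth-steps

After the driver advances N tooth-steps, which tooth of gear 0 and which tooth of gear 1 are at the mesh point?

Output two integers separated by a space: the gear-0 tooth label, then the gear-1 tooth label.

Gear 0 (driver, T0=27): tooth at mesh = N mod T0
  94 = 3 * 27 + 13, so 94 mod 27 = 13
  gear 0 tooth = 13
Gear 1 (driven, T1=11): tooth at mesh = (-N) mod T1
  94 = 8 * 11 + 6, so 94 mod 11 = 6
  (-94) mod 11 = (-6) mod 11 = 11 - 6 = 5
Mesh after 94 steps: gear-0 tooth 13 meets gear-1 tooth 5

Answer: 13 5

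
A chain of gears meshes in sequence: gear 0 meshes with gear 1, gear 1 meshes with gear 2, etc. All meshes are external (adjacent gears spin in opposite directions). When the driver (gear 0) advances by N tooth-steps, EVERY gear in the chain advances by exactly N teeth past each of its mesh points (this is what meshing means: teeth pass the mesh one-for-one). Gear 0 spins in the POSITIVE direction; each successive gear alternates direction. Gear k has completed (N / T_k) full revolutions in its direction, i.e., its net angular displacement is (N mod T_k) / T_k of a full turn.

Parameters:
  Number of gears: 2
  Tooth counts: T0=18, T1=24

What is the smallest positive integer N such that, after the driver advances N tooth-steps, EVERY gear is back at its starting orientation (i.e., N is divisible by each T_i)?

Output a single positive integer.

Gear k returns to start when N is a multiple of T_k.
All gears at start simultaneously when N is a common multiple of [18, 24]; the smallest such N is lcm(18, 24).
Start: lcm = T0 = 18
Fold in T1=24: gcd(18, 24) = 6; lcm(18, 24) = 18 * 24 / 6 = 432 / 6 = 72
Full cycle length = 72

Answer: 72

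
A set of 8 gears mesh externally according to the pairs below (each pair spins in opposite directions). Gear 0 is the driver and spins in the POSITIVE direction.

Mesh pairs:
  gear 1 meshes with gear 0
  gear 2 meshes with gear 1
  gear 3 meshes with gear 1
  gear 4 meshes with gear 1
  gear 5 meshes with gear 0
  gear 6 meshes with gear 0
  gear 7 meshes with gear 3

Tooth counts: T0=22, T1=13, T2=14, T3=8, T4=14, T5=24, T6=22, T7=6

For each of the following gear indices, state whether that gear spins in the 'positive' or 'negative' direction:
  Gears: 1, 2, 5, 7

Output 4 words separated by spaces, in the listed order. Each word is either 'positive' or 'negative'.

Gear 0 (driver): positive (depth 0)
  gear 1: meshes with gear 0 -> depth 1 -> negative (opposite of gear 0)
  gear 2: meshes with gear 1 -> depth 2 -> positive (opposite of gear 1)
  gear 3: meshes with gear 1 -> depth 2 -> positive (opposite of gear 1)
  gear 4: meshes with gear 1 -> depth 2 -> positive (opposite of gear 1)
  gear 5: meshes with gear 0 -> depth 1 -> negative (opposite of gear 0)
  gear 6: meshes with gear 0 -> depth 1 -> negative (opposite of gear 0)
  gear 7: meshes with gear 3 -> depth 3 -> negative (opposite of gear 3)
Queried indices 1, 2, 5, 7 -> negative, positive, negative, negative

Answer: negative positive negative negative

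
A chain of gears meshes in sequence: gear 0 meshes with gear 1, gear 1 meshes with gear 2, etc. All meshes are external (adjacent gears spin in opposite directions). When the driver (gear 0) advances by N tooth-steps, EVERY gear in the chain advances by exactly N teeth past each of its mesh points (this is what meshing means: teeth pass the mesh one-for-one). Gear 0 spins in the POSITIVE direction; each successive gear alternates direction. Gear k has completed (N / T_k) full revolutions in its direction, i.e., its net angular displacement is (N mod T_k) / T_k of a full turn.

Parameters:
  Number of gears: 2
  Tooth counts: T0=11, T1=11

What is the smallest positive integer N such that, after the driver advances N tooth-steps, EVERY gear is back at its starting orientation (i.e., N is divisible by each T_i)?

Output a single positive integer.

Gear k returns to start when N is a multiple of T_k.
All gears at start simultaneously when N is a common multiple of [11, 11]; the smallest such N is lcm(11, 11).
Start: lcm = T0 = 11
Fold in T1=11: gcd(11, 11) = 11; lcm(11, 11) = 11 * 11 / 11 = 121 / 11 = 11
Full cycle length = 11

Answer: 11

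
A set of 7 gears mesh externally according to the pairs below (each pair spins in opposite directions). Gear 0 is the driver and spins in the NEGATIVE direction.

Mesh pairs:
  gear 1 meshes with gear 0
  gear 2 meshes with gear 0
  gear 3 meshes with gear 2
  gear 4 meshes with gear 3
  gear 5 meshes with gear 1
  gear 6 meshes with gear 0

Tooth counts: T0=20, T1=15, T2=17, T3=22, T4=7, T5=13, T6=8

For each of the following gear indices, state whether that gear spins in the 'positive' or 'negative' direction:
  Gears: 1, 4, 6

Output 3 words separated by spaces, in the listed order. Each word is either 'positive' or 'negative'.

Answer: positive positive positive

Derivation:
Gear 0 (driver): negative (depth 0)
  gear 1: meshes with gear 0 -> depth 1 -> positive (opposite of gear 0)
  gear 2: meshes with gear 0 -> depth 1 -> positive (opposite of gear 0)
  gear 3: meshes with gear 2 -> depth 2 -> negative (opposite of gear 2)
  gear 4: meshes with gear 3 -> depth 3 -> positive (opposite of gear 3)
  gear 5: meshes with gear 1 -> depth 2 -> negative (opposite of gear 1)
  gear 6: meshes with gear 0 -> depth 1 -> positive (opposite of gear 0)
Queried indices 1, 4, 6 -> positive, positive, positive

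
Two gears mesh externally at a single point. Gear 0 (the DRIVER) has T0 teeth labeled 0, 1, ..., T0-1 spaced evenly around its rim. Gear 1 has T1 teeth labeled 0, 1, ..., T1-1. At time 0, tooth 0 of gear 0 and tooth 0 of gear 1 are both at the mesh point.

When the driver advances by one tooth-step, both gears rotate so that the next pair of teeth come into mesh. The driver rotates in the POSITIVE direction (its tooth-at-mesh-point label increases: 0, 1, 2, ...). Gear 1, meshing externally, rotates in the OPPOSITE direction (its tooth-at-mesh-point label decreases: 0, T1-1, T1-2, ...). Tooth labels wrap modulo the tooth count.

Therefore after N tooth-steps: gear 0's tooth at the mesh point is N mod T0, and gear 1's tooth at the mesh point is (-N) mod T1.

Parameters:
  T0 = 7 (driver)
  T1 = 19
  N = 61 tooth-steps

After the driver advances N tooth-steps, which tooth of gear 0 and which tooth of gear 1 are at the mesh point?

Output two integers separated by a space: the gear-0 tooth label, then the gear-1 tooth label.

Answer: 5 15

Derivation:
Gear 0 (driver, T0=7): tooth at mesh = N mod T0
  61 = 8 * 7 + 5, so 61 mod 7 = 5
  gear 0 tooth = 5
Gear 1 (driven, T1=19): tooth at mesh = (-N) mod T1
  61 = 3 * 19 + 4, so 61 mod 19 = 4
  (-61) mod 19 = (-4) mod 19 = 19 - 4 = 15
Mesh after 61 steps: gear-0 tooth 5 meets gear-1 tooth 15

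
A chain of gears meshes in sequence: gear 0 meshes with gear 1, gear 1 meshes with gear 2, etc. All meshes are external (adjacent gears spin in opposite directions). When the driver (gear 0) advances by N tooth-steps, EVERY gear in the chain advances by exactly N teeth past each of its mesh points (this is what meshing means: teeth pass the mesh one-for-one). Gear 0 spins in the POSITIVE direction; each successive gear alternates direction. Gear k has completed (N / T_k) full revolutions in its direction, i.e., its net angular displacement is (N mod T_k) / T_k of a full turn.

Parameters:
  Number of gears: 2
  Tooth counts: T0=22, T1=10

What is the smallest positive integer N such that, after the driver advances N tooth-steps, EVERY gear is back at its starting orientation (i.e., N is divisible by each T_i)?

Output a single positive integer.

Answer: 110

Derivation:
Gear k returns to start when N is a multiple of T_k.
All gears at start simultaneously when N is a common multiple of [22, 10]; the smallest such N is lcm(22, 10).
Start: lcm = T0 = 22
Fold in T1=10: gcd(22, 10) = 2; lcm(22, 10) = 22 * 10 / 2 = 220 / 2 = 110
Full cycle length = 110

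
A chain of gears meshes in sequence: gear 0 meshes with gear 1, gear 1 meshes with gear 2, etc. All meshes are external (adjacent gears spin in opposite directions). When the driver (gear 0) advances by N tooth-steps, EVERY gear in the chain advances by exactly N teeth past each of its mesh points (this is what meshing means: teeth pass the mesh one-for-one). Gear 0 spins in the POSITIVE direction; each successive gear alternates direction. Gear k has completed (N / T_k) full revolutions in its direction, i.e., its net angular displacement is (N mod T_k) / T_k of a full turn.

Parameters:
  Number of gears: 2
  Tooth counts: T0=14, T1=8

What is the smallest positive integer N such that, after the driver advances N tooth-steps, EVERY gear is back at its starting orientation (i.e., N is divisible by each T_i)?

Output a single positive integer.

Gear k returns to start when N is a multiple of T_k.
All gears at start simultaneously when N is a common multiple of [14, 8]; the smallest such N is lcm(14, 8).
Start: lcm = T0 = 14
Fold in T1=8: gcd(14, 8) = 2; lcm(14, 8) = 14 * 8 / 2 = 112 / 2 = 56
Full cycle length = 56

Answer: 56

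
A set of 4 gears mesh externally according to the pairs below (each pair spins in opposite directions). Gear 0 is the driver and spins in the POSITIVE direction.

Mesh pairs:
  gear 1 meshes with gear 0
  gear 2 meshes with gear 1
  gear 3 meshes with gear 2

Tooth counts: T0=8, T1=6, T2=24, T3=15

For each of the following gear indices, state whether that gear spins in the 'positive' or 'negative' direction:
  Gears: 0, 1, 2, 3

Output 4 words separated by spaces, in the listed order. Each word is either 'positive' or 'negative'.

Gear 0 (driver): positive (depth 0)
  gear 1: meshes with gear 0 -> depth 1 -> negative (opposite of gear 0)
  gear 2: meshes with gear 1 -> depth 2 -> positive (opposite of gear 1)
  gear 3: meshes with gear 2 -> depth 3 -> negative (opposite of gear 2)
Queried indices 0, 1, 2, 3 -> positive, negative, positive, negative

Answer: positive negative positive negative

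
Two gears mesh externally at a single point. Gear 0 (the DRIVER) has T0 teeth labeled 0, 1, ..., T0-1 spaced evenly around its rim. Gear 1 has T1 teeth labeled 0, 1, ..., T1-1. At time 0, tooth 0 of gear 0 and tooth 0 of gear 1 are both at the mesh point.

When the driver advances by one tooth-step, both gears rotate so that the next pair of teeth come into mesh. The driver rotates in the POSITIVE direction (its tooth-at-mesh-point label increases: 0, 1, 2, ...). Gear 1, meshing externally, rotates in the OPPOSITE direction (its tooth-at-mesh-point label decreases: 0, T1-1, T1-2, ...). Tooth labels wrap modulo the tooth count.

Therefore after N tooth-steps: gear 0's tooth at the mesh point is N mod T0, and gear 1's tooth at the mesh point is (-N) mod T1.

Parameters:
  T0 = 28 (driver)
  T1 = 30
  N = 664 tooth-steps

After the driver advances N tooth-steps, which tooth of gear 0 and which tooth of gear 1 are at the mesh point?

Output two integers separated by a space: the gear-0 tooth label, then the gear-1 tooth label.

Gear 0 (driver, T0=28): tooth at mesh = N mod T0
  664 = 23 * 28 + 20, so 664 mod 28 = 20
  gear 0 tooth = 20
Gear 1 (driven, T1=30): tooth at mesh = (-N) mod T1
  664 = 22 * 30 + 4, so 664 mod 30 = 4
  (-664) mod 30 = (-4) mod 30 = 30 - 4 = 26
Mesh after 664 steps: gear-0 tooth 20 meets gear-1 tooth 26

Answer: 20 26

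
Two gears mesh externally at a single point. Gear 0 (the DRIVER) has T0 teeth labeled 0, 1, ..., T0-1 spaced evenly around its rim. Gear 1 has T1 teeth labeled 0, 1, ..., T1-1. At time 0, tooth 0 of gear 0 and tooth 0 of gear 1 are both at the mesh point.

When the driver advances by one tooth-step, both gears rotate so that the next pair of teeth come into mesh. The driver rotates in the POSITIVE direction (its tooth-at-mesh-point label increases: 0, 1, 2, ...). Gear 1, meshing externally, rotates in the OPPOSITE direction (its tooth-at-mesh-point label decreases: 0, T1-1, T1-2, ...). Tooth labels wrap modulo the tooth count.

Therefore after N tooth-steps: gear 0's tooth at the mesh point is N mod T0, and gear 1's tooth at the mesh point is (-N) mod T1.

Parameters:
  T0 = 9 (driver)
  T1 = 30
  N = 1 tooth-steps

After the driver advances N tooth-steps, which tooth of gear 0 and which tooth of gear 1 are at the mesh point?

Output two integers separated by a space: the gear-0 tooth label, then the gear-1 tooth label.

Answer: 1 29

Derivation:
Gear 0 (driver, T0=9): tooth at mesh = N mod T0
  1 = 0 * 9 + 1, so 1 mod 9 = 1
  gear 0 tooth = 1
Gear 1 (driven, T1=30): tooth at mesh = (-N) mod T1
  1 = 0 * 30 + 1, so 1 mod 30 = 1
  (-1) mod 30 = (-1) mod 30 = 30 - 1 = 29
Mesh after 1 steps: gear-0 tooth 1 meets gear-1 tooth 29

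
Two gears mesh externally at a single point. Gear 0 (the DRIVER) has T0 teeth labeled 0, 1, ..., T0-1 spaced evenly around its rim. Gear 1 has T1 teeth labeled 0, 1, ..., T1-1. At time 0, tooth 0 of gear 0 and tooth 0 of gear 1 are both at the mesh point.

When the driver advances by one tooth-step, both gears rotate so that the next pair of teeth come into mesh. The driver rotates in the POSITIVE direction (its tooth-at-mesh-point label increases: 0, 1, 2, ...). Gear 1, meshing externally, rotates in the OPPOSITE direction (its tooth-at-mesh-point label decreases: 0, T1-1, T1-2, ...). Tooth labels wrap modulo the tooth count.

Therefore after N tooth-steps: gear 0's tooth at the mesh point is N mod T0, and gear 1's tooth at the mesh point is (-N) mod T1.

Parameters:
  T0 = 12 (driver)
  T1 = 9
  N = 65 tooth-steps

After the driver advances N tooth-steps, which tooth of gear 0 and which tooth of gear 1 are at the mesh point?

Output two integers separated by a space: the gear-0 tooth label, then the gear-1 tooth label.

Answer: 5 7

Derivation:
Gear 0 (driver, T0=12): tooth at mesh = N mod T0
  65 = 5 * 12 + 5, so 65 mod 12 = 5
  gear 0 tooth = 5
Gear 1 (driven, T1=9): tooth at mesh = (-N) mod T1
  65 = 7 * 9 + 2, so 65 mod 9 = 2
  (-65) mod 9 = (-2) mod 9 = 9 - 2 = 7
Mesh after 65 steps: gear-0 tooth 5 meets gear-1 tooth 7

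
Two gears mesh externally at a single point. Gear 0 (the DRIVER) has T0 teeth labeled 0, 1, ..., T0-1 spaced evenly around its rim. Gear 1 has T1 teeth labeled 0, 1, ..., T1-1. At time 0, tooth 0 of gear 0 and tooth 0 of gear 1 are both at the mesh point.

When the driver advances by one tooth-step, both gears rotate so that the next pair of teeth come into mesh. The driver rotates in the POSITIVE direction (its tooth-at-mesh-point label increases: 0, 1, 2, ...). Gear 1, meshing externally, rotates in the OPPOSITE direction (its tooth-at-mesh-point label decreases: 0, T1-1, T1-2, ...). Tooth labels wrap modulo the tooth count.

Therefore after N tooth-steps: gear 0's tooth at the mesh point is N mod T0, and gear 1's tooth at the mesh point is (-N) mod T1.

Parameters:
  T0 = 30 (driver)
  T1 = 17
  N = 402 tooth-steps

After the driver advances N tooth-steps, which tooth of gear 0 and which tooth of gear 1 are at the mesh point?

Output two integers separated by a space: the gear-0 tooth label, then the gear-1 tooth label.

Gear 0 (driver, T0=30): tooth at mesh = N mod T0
  402 = 13 * 30 + 12, so 402 mod 30 = 12
  gear 0 tooth = 12
Gear 1 (driven, T1=17): tooth at mesh = (-N) mod T1
  402 = 23 * 17 + 11, so 402 mod 17 = 11
  (-402) mod 17 = (-11) mod 17 = 17 - 11 = 6
Mesh after 402 steps: gear-0 tooth 12 meets gear-1 tooth 6

Answer: 12 6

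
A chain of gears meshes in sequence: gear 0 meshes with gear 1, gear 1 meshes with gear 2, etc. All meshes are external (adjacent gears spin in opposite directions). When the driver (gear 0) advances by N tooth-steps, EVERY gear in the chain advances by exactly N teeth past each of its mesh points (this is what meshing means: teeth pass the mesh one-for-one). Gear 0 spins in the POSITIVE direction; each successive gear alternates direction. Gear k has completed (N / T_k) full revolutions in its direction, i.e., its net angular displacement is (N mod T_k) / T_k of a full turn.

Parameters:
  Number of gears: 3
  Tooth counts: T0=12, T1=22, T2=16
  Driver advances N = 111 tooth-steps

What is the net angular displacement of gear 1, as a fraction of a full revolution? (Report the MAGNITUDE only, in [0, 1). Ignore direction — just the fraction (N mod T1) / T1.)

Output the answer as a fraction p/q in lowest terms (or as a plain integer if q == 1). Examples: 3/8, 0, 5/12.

Answer: 1/22

Derivation:
Chain of 3 gears, tooth counts: [12, 22, 16]
  gear 0: T0=12, direction=positive, advance = 111 mod 12 = 3 teeth = 3/12 turn
  gear 1: T1=22, direction=negative, advance = 111 mod 22 = 1 teeth = 1/22 turn
  gear 2: T2=16, direction=positive, advance = 111 mod 16 = 15 teeth = 15/16 turn
Gear 1: 111 mod 22 = 1
Fraction = 1 / 22 = 1/22 (gcd(1,22)=1) = 1/22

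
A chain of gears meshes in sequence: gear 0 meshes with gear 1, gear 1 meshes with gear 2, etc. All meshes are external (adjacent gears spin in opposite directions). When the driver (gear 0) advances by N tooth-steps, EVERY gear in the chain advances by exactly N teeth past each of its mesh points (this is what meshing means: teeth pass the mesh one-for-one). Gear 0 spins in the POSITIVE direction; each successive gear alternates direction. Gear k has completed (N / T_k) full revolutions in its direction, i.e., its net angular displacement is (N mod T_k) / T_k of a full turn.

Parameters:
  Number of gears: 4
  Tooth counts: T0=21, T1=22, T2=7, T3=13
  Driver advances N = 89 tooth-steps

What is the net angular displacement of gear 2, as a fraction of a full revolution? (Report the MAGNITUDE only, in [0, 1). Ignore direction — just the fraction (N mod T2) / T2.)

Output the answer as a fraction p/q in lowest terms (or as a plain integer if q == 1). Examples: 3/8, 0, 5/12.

Answer: 5/7

Derivation:
Chain of 4 gears, tooth counts: [21, 22, 7, 13]
  gear 0: T0=21, direction=positive, advance = 89 mod 21 = 5 teeth = 5/21 turn
  gear 1: T1=22, direction=negative, advance = 89 mod 22 = 1 teeth = 1/22 turn
  gear 2: T2=7, direction=positive, advance = 89 mod 7 = 5 teeth = 5/7 turn
  gear 3: T3=13, direction=negative, advance = 89 mod 13 = 11 teeth = 11/13 turn
Gear 2: 89 mod 7 = 5
Fraction = 5 / 7 = 5/7 (gcd(5,7)=1) = 5/7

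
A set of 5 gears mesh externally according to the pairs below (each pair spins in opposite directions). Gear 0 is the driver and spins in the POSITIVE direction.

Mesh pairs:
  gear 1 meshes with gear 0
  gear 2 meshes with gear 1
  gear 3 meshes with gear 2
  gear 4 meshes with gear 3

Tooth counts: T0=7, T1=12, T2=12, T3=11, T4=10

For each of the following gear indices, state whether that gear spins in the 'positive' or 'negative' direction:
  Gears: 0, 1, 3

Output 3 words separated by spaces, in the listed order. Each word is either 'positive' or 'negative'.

Answer: positive negative negative

Derivation:
Gear 0 (driver): positive (depth 0)
  gear 1: meshes with gear 0 -> depth 1 -> negative (opposite of gear 0)
  gear 2: meshes with gear 1 -> depth 2 -> positive (opposite of gear 1)
  gear 3: meshes with gear 2 -> depth 3 -> negative (opposite of gear 2)
  gear 4: meshes with gear 3 -> depth 4 -> positive (opposite of gear 3)
Queried indices 0, 1, 3 -> positive, negative, negative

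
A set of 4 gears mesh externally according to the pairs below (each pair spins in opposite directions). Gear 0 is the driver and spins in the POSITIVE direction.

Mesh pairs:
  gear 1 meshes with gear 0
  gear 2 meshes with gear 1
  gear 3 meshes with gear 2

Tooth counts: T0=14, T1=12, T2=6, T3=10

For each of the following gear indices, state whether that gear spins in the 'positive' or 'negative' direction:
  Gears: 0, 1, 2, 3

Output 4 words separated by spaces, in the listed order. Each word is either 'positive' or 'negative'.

Gear 0 (driver): positive (depth 0)
  gear 1: meshes with gear 0 -> depth 1 -> negative (opposite of gear 0)
  gear 2: meshes with gear 1 -> depth 2 -> positive (opposite of gear 1)
  gear 3: meshes with gear 2 -> depth 3 -> negative (opposite of gear 2)
Queried indices 0, 1, 2, 3 -> positive, negative, positive, negative

Answer: positive negative positive negative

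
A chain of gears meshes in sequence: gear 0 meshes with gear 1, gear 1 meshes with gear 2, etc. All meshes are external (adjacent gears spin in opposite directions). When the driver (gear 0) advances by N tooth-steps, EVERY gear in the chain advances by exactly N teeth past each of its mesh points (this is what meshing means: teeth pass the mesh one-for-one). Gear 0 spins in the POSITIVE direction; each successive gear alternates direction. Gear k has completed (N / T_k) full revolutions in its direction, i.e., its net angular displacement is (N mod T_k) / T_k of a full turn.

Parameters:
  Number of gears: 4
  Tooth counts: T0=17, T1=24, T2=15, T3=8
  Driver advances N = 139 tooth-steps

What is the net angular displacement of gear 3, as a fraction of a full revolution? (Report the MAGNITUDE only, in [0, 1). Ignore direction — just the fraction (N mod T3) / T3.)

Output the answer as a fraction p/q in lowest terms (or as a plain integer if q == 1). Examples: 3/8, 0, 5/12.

Answer: 3/8

Derivation:
Chain of 4 gears, tooth counts: [17, 24, 15, 8]
  gear 0: T0=17, direction=positive, advance = 139 mod 17 = 3 teeth = 3/17 turn
  gear 1: T1=24, direction=negative, advance = 139 mod 24 = 19 teeth = 19/24 turn
  gear 2: T2=15, direction=positive, advance = 139 mod 15 = 4 teeth = 4/15 turn
  gear 3: T3=8, direction=negative, advance = 139 mod 8 = 3 teeth = 3/8 turn
Gear 3: 139 mod 8 = 3
Fraction = 3 / 8 = 3/8 (gcd(3,8)=1) = 3/8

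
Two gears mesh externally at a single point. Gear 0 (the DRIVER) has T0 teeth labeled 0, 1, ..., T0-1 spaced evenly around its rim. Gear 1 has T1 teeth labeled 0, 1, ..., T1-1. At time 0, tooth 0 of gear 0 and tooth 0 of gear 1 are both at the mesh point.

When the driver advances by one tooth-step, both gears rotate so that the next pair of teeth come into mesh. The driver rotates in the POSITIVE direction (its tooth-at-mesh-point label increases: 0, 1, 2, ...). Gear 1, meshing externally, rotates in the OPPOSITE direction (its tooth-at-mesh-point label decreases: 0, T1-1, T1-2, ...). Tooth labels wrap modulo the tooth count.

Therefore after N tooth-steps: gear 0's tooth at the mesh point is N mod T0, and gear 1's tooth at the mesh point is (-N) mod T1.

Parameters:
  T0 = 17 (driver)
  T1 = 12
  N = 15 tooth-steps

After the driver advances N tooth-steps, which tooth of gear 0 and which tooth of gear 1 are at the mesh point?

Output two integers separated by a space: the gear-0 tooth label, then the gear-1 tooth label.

Answer: 15 9

Derivation:
Gear 0 (driver, T0=17): tooth at mesh = N mod T0
  15 = 0 * 17 + 15, so 15 mod 17 = 15
  gear 0 tooth = 15
Gear 1 (driven, T1=12): tooth at mesh = (-N) mod T1
  15 = 1 * 12 + 3, so 15 mod 12 = 3
  (-15) mod 12 = (-3) mod 12 = 12 - 3 = 9
Mesh after 15 steps: gear-0 tooth 15 meets gear-1 tooth 9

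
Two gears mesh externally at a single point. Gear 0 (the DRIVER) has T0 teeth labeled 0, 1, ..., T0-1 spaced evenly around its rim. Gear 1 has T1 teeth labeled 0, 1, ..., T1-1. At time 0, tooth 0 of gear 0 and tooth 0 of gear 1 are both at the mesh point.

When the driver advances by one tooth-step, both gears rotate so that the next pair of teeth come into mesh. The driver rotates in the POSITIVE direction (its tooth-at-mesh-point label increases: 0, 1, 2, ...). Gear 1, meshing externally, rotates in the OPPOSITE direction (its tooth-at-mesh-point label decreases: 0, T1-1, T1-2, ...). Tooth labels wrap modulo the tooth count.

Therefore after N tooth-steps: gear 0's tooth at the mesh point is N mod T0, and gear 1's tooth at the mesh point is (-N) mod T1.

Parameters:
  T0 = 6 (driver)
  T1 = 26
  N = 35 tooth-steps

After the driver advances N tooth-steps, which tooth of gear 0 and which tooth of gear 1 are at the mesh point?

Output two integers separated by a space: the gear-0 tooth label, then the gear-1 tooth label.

Answer: 5 17

Derivation:
Gear 0 (driver, T0=6): tooth at mesh = N mod T0
  35 = 5 * 6 + 5, so 35 mod 6 = 5
  gear 0 tooth = 5
Gear 1 (driven, T1=26): tooth at mesh = (-N) mod T1
  35 = 1 * 26 + 9, so 35 mod 26 = 9
  (-35) mod 26 = (-9) mod 26 = 26 - 9 = 17
Mesh after 35 steps: gear-0 tooth 5 meets gear-1 tooth 17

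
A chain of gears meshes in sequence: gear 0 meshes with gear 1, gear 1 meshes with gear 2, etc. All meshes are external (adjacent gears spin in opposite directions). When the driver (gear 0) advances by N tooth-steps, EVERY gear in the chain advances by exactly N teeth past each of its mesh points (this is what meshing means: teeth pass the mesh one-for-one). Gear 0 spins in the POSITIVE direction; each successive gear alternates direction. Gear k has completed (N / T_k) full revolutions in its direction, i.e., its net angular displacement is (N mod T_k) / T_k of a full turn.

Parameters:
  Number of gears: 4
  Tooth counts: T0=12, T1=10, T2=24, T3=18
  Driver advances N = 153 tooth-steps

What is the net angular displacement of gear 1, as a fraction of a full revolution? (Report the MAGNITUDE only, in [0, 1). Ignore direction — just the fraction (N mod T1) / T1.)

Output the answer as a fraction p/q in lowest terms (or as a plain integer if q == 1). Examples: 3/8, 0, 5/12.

Answer: 3/10

Derivation:
Chain of 4 gears, tooth counts: [12, 10, 24, 18]
  gear 0: T0=12, direction=positive, advance = 153 mod 12 = 9 teeth = 9/12 turn
  gear 1: T1=10, direction=negative, advance = 153 mod 10 = 3 teeth = 3/10 turn
  gear 2: T2=24, direction=positive, advance = 153 mod 24 = 9 teeth = 9/24 turn
  gear 3: T3=18, direction=negative, advance = 153 mod 18 = 9 teeth = 9/18 turn
Gear 1: 153 mod 10 = 3
Fraction = 3 / 10 = 3/10 (gcd(3,10)=1) = 3/10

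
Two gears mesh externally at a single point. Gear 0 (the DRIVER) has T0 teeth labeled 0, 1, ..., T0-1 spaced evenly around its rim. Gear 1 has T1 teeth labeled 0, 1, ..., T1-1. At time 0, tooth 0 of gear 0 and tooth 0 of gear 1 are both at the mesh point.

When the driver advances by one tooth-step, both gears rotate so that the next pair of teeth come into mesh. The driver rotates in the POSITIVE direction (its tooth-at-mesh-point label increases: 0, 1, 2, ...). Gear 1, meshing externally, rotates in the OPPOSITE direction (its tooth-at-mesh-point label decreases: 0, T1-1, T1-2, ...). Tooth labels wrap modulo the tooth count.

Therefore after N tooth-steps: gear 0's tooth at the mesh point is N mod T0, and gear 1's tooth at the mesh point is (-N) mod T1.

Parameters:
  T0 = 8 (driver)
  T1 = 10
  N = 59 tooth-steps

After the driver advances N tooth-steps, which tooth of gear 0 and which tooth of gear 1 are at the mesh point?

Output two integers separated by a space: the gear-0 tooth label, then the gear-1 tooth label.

Gear 0 (driver, T0=8): tooth at mesh = N mod T0
  59 = 7 * 8 + 3, so 59 mod 8 = 3
  gear 0 tooth = 3
Gear 1 (driven, T1=10): tooth at mesh = (-N) mod T1
  59 = 5 * 10 + 9, so 59 mod 10 = 9
  (-59) mod 10 = (-9) mod 10 = 10 - 9 = 1
Mesh after 59 steps: gear-0 tooth 3 meets gear-1 tooth 1

Answer: 3 1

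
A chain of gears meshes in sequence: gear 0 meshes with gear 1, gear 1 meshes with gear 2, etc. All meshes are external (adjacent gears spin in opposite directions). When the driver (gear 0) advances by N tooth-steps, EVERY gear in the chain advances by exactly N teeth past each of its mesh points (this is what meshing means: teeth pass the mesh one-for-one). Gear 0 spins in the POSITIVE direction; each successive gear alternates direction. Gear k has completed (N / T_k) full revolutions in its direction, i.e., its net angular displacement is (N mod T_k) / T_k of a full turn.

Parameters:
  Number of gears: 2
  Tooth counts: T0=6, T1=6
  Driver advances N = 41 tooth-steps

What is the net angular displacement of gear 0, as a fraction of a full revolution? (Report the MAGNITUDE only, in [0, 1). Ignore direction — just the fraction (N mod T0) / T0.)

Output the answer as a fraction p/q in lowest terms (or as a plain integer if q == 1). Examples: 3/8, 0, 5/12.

Chain of 2 gears, tooth counts: [6, 6]
  gear 0: T0=6, direction=positive, advance = 41 mod 6 = 5 teeth = 5/6 turn
  gear 1: T1=6, direction=negative, advance = 41 mod 6 = 5 teeth = 5/6 turn
Gear 0: 41 mod 6 = 5
Fraction = 5 / 6 = 5/6 (gcd(5,6)=1) = 5/6

Answer: 5/6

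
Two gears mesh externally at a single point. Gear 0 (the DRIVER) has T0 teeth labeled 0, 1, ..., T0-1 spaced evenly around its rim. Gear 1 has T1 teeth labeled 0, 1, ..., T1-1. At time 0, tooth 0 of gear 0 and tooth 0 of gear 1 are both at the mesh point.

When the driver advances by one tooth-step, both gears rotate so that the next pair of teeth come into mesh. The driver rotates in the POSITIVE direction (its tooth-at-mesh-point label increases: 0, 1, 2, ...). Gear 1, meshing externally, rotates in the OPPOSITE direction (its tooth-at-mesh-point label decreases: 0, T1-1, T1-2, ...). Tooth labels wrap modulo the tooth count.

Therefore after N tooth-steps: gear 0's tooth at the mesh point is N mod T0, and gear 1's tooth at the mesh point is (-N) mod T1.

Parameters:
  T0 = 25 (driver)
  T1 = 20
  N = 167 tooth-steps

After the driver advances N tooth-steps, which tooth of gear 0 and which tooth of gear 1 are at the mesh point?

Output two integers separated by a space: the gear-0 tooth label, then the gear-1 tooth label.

Answer: 17 13

Derivation:
Gear 0 (driver, T0=25): tooth at mesh = N mod T0
  167 = 6 * 25 + 17, so 167 mod 25 = 17
  gear 0 tooth = 17
Gear 1 (driven, T1=20): tooth at mesh = (-N) mod T1
  167 = 8 * 20 + 7, so 167 mod 20 = 7
  (-167) mod 20 = (-7) mod 20 = 20 - 7 = 13
Mesh after 167 steps: gear-0 tooth 17 meets gear-1 tooth 13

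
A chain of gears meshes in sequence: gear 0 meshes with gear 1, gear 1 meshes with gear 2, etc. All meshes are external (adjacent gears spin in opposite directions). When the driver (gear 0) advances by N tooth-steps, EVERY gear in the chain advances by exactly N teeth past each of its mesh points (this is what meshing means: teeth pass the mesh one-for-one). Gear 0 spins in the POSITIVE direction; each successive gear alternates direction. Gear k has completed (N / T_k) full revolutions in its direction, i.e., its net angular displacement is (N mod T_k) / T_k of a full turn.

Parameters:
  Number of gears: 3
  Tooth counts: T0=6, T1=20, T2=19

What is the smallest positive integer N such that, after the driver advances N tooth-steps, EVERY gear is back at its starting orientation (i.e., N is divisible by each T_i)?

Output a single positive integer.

Answer: 1140

Derivation:
Gear k returns to start when N is a multiple of T_k.
All gears at start simultaneously when N is a common multiple of [6, 20, 19]; the smallest such N is lcm(6, 20, 19).
Start: lcm = T0 = 6
Fold in T1=20: gcd(6, 20) = 2; lcm(6, 20) = 6 * 20 / 2 = 120 / 2 = 60
Fold in T2=19: gcd(60, 19) = 1; lcm(60, 19) = 60 * 19 / 1 = 1140 / 1 = 1140
Full cycle length = 1140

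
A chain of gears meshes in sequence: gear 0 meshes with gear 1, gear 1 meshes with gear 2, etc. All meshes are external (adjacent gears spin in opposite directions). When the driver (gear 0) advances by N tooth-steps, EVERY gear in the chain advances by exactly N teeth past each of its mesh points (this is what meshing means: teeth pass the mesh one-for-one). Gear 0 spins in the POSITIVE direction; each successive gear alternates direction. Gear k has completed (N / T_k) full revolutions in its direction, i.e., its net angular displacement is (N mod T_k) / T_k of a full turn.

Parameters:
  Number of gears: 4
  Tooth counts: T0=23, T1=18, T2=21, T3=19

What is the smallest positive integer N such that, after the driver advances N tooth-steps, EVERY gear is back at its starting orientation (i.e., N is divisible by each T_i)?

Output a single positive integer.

Gear k returns to start when N is a multiple of T_k.
All gears at start simultaneously when N is a common multiple of [23, 18, 21, 19]; the smallest such N is lcm(23, 18, 21, 19).
Start: lcm = T0 = 23
Fold in T1=18: gcd(23, 18) = 1; lcm(23, 18) = 23 * 18 / 1 = 414 / 1 = 414
Fold in T2=21: gcd(414, 21) = 3; lcm(414, 21) = 414 * 21 / 3 = 8694 / 3 = 2898
Fold in T3=19: gcd(2898, 19) = 1; lcm(2898, 19) = 2898 * 19 / 1 = 55062 / 1 = 55062
Full cycle length = 55062

Answer: 55062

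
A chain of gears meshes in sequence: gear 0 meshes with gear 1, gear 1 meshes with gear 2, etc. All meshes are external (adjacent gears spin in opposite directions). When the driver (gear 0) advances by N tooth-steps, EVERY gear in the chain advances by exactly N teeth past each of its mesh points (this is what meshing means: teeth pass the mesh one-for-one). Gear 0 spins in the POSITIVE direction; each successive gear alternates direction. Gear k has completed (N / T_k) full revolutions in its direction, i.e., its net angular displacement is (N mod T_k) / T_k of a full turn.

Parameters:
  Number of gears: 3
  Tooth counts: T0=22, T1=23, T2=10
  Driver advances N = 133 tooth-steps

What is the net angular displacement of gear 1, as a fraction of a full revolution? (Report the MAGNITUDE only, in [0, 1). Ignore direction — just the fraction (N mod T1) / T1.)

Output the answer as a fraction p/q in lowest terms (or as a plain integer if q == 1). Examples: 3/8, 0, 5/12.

Answer: 18/23

Derivation:
Chain of 3 gears, tooth counts: [22, 23, 10]
  gear 0: T0=22, direction=positive, advance = 133 mod 22 = 1 teeth = 1/22 turn
  gear 1: T1=23, direction=negative, advance = 133 mod 23 = 18 teeth = 18/23 turn
  gear 2: T2=10, direction=positive, advance = 133 mod 10 = 3 teeth = 3/10 turn
Gear 1: 133 mod 23 = 18
Fraction = 18 / 23 = 18/23 (gcd(18,23)=1) = 18/23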